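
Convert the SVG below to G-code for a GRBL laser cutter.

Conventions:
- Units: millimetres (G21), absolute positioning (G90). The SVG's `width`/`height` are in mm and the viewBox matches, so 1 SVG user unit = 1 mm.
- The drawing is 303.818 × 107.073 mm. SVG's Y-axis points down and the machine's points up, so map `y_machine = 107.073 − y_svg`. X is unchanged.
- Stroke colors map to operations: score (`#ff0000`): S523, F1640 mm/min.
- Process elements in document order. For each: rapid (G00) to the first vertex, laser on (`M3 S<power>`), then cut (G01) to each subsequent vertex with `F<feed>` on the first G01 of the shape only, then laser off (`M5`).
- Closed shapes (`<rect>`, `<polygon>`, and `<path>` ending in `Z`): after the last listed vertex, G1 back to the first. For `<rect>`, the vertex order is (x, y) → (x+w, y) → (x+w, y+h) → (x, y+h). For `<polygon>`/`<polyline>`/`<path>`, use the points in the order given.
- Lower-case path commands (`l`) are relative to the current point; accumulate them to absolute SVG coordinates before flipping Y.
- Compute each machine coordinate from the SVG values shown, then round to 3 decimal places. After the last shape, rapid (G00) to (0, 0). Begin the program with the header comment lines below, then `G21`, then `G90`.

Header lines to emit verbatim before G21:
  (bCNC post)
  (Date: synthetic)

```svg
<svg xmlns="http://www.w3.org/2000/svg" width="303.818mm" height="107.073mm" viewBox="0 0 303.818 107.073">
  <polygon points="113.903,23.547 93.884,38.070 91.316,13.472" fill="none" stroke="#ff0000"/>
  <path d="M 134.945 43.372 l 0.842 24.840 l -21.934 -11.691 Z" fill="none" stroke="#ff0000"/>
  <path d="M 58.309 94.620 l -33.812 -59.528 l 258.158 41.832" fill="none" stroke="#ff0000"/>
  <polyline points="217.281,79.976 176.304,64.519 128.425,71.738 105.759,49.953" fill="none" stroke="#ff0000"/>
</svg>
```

(bCNC post)
(Date: synthetic)
G21
G90
G00 X113.903 Y83.526
M3 S523
G01 X93.884 Y69.003 F1640
G01 X91.316 Y93.601
G01 X113.903 Y83.526
M5
G00 X134.945 Y63.701
M3 S523
G01 X135.787 Y38.861 F1640
G01 X113.853 Y50.552
G01 X134.945 Y63.701
M5
G00 X58.309 Y12.453
M3 S523
G01 X24.497 Y71.981 F1640
G01 X282.655 Y30.149
M5
G00 X217.281 Y27.097
M3 S523
G01 X176.304 Y42.554 F1640
G01 X128.425 Y35.335
G01 X105.759 Y57.120
M5
G00 X0.000 Y0.000

Since the viewBox matches the mm dimensions, user units are millimetres directly. The only transform is the Y-flip y_m = 107.073 − y_svg.

Shape 1 is a regular polygon drawn with `<polygon>`. Its stroke #ff0000 means score at S523, F1640. After flipping Y the toolpath is (113.903,83.526) → (93.884,69.003) → (91.316,93.601) → (113.903,83.526), returning to the start.

Shape 2 is a regular polygon drawn with `<path>`. Its stroke #ff0000 means score at S523, F1640. After flipping Y the toolpath is (134.945,63.701) → (135.787,38.861) → (113.853,50.552) → (134.945,63.701), returning to the start.

Shape 3 is a open polyline drawn with `<path>`. Its stroke #ff0000 means score at S523, F1640. After flipping Y the toolpath is (58.309,12.453) → (24.497,71.981) → (282.655,30.149).

Shape 4 is a open polyline drawn with `<polyline>`. Its stroke #ff0000 means score at S523, F1640. After flipping Y the toolpath is (217.281,27.097) → (176.304,42.554) → (128.425,35.335) → (105.759,57.120).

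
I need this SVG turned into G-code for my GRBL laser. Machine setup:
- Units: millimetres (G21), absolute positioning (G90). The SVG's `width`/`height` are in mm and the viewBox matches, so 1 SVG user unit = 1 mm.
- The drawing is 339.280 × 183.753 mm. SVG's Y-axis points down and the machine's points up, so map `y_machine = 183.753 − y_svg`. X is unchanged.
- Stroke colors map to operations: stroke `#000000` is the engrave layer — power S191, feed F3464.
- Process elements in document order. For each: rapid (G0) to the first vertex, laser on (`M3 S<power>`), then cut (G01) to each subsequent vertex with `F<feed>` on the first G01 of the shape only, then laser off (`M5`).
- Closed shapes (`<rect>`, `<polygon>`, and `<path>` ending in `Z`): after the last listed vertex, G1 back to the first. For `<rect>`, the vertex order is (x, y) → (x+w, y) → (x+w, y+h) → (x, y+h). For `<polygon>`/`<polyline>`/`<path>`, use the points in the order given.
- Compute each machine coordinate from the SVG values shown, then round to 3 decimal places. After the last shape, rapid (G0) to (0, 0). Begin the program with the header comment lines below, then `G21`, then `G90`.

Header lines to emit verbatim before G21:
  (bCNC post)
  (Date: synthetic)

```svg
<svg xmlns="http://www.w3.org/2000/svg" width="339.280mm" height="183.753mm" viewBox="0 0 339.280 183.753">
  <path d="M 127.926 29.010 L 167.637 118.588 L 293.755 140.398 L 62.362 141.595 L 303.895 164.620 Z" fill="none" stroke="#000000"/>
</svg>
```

(bCNC post)
(Date: synthetic)
G21
G90
G0 X127.926 Y154.743
M3 S191
G01 X167.637 Y65.165 F3464
G01 X293.755 Y43.355
G01 X62.362 Y42.158
G01 X303.895 Y19.133
G01 X127.926 Y154.743
M5
G0 X0.000 Y0.000

viewBox `0 0 339.280 183.753` with mm width/height → 1 unit = 1 mm. Flip: y_m = 183.753 − y_svg.

**Shape 1** — `<path>` closed polygon, stroke `#000000` → engrave (S191, F3464). Machine vertices: (127.926,154.743) → (167.637,65.165) → (293.755,43.355) → (62.362,42.158) → (303.895,19.133) → (127.926,154.743). Closed: final G1 returns to the first vertex.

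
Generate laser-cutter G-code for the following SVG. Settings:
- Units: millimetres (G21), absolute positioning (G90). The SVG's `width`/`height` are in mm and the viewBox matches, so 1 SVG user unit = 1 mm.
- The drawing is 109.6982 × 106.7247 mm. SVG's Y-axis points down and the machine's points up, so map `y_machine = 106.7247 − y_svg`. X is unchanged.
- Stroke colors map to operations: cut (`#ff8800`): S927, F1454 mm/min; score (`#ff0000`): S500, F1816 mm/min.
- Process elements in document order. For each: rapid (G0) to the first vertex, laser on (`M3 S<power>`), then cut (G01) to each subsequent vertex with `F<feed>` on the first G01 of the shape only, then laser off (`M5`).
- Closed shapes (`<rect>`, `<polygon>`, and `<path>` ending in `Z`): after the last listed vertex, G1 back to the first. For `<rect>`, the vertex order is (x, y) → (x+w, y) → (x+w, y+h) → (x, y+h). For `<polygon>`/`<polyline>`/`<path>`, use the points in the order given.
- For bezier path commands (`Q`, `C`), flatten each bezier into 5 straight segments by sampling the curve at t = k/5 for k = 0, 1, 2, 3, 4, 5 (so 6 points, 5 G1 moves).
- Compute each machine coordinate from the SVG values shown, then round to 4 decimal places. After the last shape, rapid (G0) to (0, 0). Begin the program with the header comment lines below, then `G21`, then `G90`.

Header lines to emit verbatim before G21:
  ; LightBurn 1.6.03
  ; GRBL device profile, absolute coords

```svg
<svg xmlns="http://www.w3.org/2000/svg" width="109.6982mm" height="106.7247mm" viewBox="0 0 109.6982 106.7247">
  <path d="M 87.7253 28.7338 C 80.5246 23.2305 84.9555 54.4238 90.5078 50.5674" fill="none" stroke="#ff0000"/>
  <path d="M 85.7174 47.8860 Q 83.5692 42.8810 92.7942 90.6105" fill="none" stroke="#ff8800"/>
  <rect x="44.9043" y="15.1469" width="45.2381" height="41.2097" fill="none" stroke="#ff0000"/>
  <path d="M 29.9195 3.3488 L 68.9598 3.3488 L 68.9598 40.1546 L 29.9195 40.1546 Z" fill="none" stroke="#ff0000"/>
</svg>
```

viewBox `0 0 109.6982 106.7247` with mm width/height → 1 unit = 1 mm. Flip: y_m = 106.7247 − y_svg.

**Shape 1** — `<path>` cubic bezier, stroke `#ff0000` → score (S500, F1816). Control points (SVG): P0=(87.7253,28.7338), P1=(80.5246,23.2305), P2=(84.9555,54.4238), P3=(90.5078,50.5674); sampled at t=k/5. Machine vertices: (87.7253,77.9909) → (84.7166,77.4633) → (83.9950,71.5723) → (85.0560,63.7617) → (87.3951,57.4755) → (90.5078,56.1573). Open path.

**Shape 2** — `<path>` quadratic bezier, stroke `#ff8800` → cut (S927, F1454). Control points (SVG): P0=(85.7174,47.8860), P1=(83.5692,42.8810), P2=(92.7942,90.6105); sampled at t=k/5. Machine vertices: (85.7174,58.8387) → (85.3130,58.7313) → (85.8186,54.4052) → (87.2339,45.8603) → (89.5591,33.0966) → (92.7942,16.1142). Open path.

**Shape 3** — `<rect>` rectangle, stroke `#ff0000` → score (S500, F1816). Machine vertices: (44.9043,91.5778) → (90.1424,91.5778) → (90.1424,50.3681) → (44.9043,50.3681) → (44.9043,91.5778). Closed: final G1 returns to the first vertex.

**Shape 4** — `<path>` rectangle, stroke `#ff0000` → score (S500, F1816). Machine vertices: (29.9195,103.3759) → (68.9598,103.3759) → (68.9598,66.5701) → (29.9195,66.5701) → (29.9195,103.3759). Closed: final G1 returns to the first vertex.

; LightBurn 1.6.03
; GRBL device profile, absolute coords
G21
G90
G0 X87.7253 Y77.9909
M3 S500
G01 X84.7166 Y77.4633 F1816
G01 X83.9950 Y71.5723
G01 X85.0560 Y63.7617
G01 X87.3951 Y57.4755
G01 X90.5078 Y56.1573
M5
G0 X85.7174 Y58.8387
M3 S927
G01 X85.3130 Y58.7313 F1454
G01 X85.8186 Y54.4052
G01 X87.2339 Y45.8603
G01 X89.5591 Y33.0966
G01 X92.7942 Y16.1142
M5
G0 X44.9043 Y91.5778
M3 S500
G01 X90.1424 Y91.5778 F1816
G01 X90.1424 Y50.3681
G01 X44.9043 Y50.3681
G01 X44.9043 Y91.5778
M5
G0 X29.9195 Y103.3759
M3 S500
G01 X68.9598 Y103.3759 F1816
G01 X68.9598 Y66.5701
G01 X29.9195 Y66.5701
G01 X29.9195 Y103.3759
M5
G0 X0.0000 Y0.0000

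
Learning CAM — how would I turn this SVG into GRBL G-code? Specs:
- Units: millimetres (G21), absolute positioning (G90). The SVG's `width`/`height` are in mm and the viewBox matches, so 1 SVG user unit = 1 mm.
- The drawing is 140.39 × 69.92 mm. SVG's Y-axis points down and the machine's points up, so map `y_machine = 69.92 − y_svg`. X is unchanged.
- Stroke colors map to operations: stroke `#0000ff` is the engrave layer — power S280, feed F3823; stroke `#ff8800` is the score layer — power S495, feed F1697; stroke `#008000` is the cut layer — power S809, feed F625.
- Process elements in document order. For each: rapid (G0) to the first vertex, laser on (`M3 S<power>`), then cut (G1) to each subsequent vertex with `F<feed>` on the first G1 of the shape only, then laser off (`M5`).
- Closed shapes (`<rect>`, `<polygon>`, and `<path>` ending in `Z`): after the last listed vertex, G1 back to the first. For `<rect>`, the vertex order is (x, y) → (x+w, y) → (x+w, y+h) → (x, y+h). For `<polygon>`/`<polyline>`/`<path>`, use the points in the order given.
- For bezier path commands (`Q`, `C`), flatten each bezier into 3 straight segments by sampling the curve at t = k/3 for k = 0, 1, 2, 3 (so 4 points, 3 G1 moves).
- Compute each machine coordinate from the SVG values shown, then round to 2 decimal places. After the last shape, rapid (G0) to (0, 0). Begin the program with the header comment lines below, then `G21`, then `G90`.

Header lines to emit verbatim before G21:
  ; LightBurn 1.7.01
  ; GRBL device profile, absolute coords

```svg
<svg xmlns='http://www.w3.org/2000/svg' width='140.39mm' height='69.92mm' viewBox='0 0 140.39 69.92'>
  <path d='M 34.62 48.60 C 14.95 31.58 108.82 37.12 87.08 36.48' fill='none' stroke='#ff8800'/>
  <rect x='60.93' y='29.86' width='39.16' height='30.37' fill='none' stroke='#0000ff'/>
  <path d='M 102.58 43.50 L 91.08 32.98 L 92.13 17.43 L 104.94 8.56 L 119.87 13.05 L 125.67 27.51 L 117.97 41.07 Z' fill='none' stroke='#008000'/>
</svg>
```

; LightBurn 1.7.01
; GRBL device profile, absolute coords
G21
G90
G0 X34.62 Y21.32
M3 S495
G1 X44.31 Y31.88 F1697
G1 X78.77 Y33.80
G1 X87.08 Y33.44
M5
G0 X60.93 Y40.06
M3 S280
G1 X100.09 Y40.06 F3823
G1 X100.09 Y9.69
G1 X60.93 Y9.69
G1 X60.93 Y40.06
M5
G0 X102.58 Y26.42
M3 S809
G1 X91.08 Y36.94 F625
G1 X92.13 Y52.49
G1 X104.94 Y61.36
G1 X119.87 Y56.87
G1 X125.67 Y42.41
G1 X117.97 Y28.85
G1 X102.58 Y26.42
M5
G0 X0.00 Y0.00

Since the viewBox matches the mm dimensions, user units are millimetres directly. The only transform is the Y-flip y_m = 69.92 − y_svg.

Shape 1 is a cubic bezier drawn with `<path>`. Its stroke #ff8800 means score at S495, F1697. After flipping Y the toolpath is (34.62,21.32) → (44.31,31.88) → (78.77,33.80) → (87.08,33.44).

Shape 2 is a rectangle drawn with `<rect>`. Its stroke #0000ff means engrave at S280, F3823. After flipping Y the toolpath is (60.93,40.06) → (100.09,40.06) → (100.09,9.69) → (60.93,9.69) → (60.93,40.06), returning to the start.

Shape 3 is a regular polygon drawn with `<path>`. Its stroke #008000 means cut at S809, F625. After flipping Y the toolpath is (102.58,26.42) → (91.08,36.94) → (92.13,52.49) → (104.94,61.36) → (119.87,56.87) → (125.67,42.41) → (117.97,28.85) → (102.58,26.42), returning to the start.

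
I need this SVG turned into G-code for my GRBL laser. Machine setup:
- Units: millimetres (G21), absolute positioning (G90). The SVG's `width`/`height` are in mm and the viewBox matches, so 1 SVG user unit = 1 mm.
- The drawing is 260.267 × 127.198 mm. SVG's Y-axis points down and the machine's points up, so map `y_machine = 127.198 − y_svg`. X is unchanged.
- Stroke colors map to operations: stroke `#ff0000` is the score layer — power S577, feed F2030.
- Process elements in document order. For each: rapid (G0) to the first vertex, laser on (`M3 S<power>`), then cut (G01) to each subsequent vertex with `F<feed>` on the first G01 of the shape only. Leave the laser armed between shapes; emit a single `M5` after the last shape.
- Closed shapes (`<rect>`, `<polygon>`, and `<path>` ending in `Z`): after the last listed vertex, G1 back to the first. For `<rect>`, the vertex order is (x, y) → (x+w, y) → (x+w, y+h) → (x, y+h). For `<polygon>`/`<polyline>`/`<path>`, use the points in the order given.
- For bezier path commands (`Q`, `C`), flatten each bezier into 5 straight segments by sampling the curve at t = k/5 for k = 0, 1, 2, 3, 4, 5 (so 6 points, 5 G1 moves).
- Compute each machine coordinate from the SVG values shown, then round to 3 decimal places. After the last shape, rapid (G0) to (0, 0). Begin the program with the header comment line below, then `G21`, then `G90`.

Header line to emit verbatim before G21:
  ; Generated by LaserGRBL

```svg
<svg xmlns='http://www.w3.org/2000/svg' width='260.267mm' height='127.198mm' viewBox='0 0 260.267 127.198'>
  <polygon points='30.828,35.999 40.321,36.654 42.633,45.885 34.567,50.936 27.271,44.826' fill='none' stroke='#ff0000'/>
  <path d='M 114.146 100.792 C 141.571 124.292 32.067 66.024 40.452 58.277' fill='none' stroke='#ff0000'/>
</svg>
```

1 u = 1 mm; y_m = 127.198 − y.

[1] `<polygon>` regular polygon, #ff0000→score S577 F2030: (30.828,91.199) → (40.321,90.544) → (42.633,81.313) → (34.567,76.262) → (27.271,82.372) → (30.828,91.199) (closed)

[2] `<path>` cubic bezier, #ff0000→score S577 F2030: (114.146,26.406) → (116.208,21.060) → (97.638,28.988) → (70.668,43.841) → (47.529,59.269) → (40.452,68.921)

; Generated by LaserGRBL
G21
G90
G0 X30.828 Y91.199
M3 S577
G01 X40.321 Y90.544 F2030
G01 X42.633 Y81.313
G01 X34.567 Y76.262
G01 X27.271 Y82.372
G01 X30.828 Y91.199
G0 X114.146 Y26.406
M3 S577
G01 X116.208 Y21.060 F2030
G01 X97.638 Y28.988
G01 X70.668 Y43.841
G01 X47.529 Y59.269
G01 X40.452 Y68.921
M5
G0 X0.000 Y0.000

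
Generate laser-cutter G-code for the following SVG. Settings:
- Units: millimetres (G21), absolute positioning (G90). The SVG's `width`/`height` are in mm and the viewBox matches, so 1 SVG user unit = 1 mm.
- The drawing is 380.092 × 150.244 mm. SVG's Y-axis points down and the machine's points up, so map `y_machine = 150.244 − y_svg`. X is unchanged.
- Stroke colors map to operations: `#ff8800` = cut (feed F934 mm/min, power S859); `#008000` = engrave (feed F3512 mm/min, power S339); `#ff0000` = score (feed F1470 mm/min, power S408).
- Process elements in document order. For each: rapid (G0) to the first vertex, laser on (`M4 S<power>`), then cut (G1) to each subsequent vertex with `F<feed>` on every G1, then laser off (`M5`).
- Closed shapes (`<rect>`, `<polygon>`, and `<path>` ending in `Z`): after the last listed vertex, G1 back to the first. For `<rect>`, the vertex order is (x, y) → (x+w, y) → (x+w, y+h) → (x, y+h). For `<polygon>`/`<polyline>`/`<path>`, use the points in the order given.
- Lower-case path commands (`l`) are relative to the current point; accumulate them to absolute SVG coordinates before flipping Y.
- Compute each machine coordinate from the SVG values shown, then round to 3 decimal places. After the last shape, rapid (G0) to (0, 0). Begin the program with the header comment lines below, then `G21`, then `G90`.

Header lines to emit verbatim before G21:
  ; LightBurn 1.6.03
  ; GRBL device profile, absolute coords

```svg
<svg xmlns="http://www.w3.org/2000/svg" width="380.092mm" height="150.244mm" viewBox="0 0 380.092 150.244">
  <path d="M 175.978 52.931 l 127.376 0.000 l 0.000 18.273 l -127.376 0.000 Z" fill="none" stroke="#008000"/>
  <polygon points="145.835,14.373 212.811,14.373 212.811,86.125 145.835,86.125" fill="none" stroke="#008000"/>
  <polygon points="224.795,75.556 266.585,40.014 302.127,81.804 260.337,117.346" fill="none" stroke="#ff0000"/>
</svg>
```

; LightBurn 1.6.03
; GRBL device profile, absolute coords
G21
G90
G0 X175.978 Y97.313
M4 S339
G1 X303.354 Y97.313 F3512
G1 X303.354 Y79.040 F3512
G1 X175.978 Y79.040 F3512
G1 X175.978 Y97.313 F3512
M5
G0 X145.835 Y135.871
M4 S339
G1 X212.811 Y135.871 F3512
G1 X212.811 Y64.119 F3512
G1 X145.835 Y64.119 F3512
G1 X145.835 Y135.871 F3512
M5
G0 X224.795 Y74.688
M4 S408
G1 X266.585 Y110.230 F1470
G1 X302.127 Y68.440 F1470
G1 X260.337 Y32.898 F1470
G1 X224.795 Y74.688 F1470
M5
G0 X0.000 Y0.000

viewBox `0 0 380.092 150.244` with mm width/height → 1 unit = 1 mm. Flip: y_m = 150.244 − y_svg.

**Shape 1** — `<path>` rectangle, stroke `#008000` → engrave (S339, F3512). Machine vertices: (175.978,97.313) → (303.354,97.313) → (303.354,79.040) → (175.978,79.040) → (175.978,97.313). Closed: final G1 returns to the first vertex.

**Shape 2** — `<polygon>` rectangle, stroke `#008000` → engrave (S339, F3512). Machine vertices: (145.835,135.871) → (212.811,135.871) → (212.811,64.119) → (145.835,64.119) → (145.835,135.871). Closed: final G1 returns to the first vertex.

**Shape 3** — `<polygon>` regular polygon, stroke `#ff0000` → score (S408, F1470). Machine vertices: (224.795,74.688) → (266.585,110.230) → (302.127,68.440) → (260.337,32.898) → (224.795,74.688). Closed: final G1 returns to the first vertex.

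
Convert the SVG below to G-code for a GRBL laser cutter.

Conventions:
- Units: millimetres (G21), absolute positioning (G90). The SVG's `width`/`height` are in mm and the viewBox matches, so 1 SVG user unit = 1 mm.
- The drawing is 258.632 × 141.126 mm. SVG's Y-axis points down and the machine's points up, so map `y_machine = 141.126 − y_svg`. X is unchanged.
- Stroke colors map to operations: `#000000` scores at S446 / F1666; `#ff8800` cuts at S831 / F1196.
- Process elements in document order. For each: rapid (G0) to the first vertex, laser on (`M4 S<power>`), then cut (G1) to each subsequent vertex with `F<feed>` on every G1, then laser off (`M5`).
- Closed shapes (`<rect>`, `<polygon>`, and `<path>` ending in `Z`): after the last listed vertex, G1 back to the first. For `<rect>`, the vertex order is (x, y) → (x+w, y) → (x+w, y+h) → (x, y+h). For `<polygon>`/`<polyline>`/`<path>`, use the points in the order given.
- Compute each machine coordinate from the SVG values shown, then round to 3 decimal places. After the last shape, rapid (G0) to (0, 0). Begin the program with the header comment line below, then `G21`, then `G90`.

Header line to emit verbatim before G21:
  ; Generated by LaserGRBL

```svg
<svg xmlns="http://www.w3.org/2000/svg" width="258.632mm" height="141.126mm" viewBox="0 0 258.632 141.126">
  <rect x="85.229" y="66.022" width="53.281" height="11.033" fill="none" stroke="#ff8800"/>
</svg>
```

viewBox `0 0 258.632 141.126` with mm width/height → 1 unit = 1 mm. Flip: y_m = 141.126 − y_svg.

**Shape 1** — `<rect>` rectangle, stroke `#ff8800` → cut (S831, F1196). Machine vertices: (85.229,75.104) → (138.510,75.104) → (138.510,64.071) → (85.229,64.071) → (85.229,75.104). Closed: final G1 returns to the first vertex.

; Generated by LaserGRBL
G21
G90
G0 X85.229 Y75.104
M4 S831
G1 X138.510 Y75.104 F1196
G1 X138.510 Y64.071 F1196
G1 X85.229 Y64.071 F1196
G1 X85.229 Y75.104 F1196
M5
G0 X0.000 Y0.000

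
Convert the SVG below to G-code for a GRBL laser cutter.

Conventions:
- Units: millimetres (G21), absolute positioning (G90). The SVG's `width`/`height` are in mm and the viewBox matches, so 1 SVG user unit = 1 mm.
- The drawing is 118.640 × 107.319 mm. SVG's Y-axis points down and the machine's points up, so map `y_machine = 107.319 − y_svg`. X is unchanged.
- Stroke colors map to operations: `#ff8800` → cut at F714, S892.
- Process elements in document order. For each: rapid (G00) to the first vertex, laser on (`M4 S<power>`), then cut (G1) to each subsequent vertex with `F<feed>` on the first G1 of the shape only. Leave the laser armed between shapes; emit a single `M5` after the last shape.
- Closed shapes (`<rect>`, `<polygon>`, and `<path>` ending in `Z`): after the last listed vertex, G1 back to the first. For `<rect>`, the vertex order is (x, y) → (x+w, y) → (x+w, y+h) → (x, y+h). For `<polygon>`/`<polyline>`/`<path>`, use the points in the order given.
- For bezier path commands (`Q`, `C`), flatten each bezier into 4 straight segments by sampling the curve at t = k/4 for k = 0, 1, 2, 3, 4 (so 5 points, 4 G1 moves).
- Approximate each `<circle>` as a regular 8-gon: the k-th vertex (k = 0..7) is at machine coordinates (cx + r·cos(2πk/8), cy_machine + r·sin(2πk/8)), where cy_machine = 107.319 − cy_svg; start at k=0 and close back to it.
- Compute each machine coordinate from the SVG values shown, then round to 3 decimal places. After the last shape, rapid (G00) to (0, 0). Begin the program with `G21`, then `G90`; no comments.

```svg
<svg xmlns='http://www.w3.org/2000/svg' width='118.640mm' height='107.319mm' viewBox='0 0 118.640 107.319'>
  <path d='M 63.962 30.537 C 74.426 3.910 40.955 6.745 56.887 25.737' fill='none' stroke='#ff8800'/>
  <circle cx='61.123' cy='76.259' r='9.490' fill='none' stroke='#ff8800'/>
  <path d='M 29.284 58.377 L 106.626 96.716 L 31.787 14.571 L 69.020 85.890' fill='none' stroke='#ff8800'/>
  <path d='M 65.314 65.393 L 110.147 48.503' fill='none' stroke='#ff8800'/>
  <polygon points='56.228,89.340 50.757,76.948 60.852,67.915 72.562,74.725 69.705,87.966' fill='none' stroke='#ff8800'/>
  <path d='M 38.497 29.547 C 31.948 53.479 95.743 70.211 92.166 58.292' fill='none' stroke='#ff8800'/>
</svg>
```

G21
G90
G00 X63.962 Y76.782
M4 S892
G1 X65.031 Y91.436 F714
G1 X58.374 Y96.289
G1 X52.743 Y92.589
G1 X56.887 Y81.582
G00 X70.613 Y31.060
M4 S892
G1 X67.833 Y37.770 F714
G1 X61.123 Y40.550
G1 X54.413 Y37.770
G1 X51.633 Y31.060
G1 X54.413 Y24.350
G1 X61.123 Y21.570
G1 X67.833 Y24.350
G1 X70.613 Y31.060
G00 X29.284 Y48.942
M4 S892
G1 X106.626 Y10.603 F714
G1 X31.787 Y92.748
G1 X69.020 Y21.429
G00 X65.314 Y41.926
M4 S892
G1 X110.147 Y58.816 F714
G00 X56.228 Y17.979
M4 S892
G1 X50.757 Y30.371 F714
G1 X60.852 Y39.404
G1 X72.562 Y32.594
G1 X69.705 Y19.353
G1 X56.228 Y17.979
G00 X38.497 Y77.772
M4 S892
G1 X44.623 Y61.508 F714
G1 X64.217 Y49.955
G1 X84.368 Y45.125
G1 X92.166 Y49.027
M5
G00 X0.000 Y0.000

Since the viewBox matches the mm dimensions, user units are millimetres directly. The only transform is the Y-flip y_m = 107.319 − y_svg.

Shape 1 is a cubic bezier drawn with `<path>`. Its stroke #ff8800 means cut at S892, F714. After flipping Y the toolpath is (63.962,76.782) → (65.031,91.436) → (58.374,96.289) → (52.743,92.589) → (56.887,81.582).

Shape 2 is a circle drawn with `<circle>`. Its stroke #ff8800 means cut at S892, F714. After flipping Y the toolpath is (70.613,31.060) → (67.833,37.770) → (61.123,40.550) → (54.413,37.770) → (51.633,31.060) → (54.413,24.350) → (61.123,21.570) → (67.833,24.350) → (70.613,31.060), returning to the start.

Shape 3 is a open polyline drawn with `<path>`. Its stroke #ff8800 means cut at S892, F714. After flipping Y the toolpath is (29.284,48.942) → (106.626,10.603) → (31.787,92.748) → (69.020,21.429).

Shape 4 is a line segment drawn with `<path>`. Its stroke #ff8800 means cut at S892, F714. After flipping Y the toolpath is (65.314,41.926) → (110.147,58.816).

Shape 5 is a regular polygon drawn with `<polygon>`. Its stroke #ff8800 means cut at S892, F714. After flipping Y the toolpath is (56.228,17.979) → (50.757,30.371) → (60.852,39.404) → (72.562,32.594) → (69.705,19.353) → (56.228,17.979), returning to the start.

Shape 6 is a cubic bezier drawn with `<path>`. Its stroke #ff8800 means cut at S892, F714. After flipping Y the toolpath is (38.497,77.772) → (44.623,61.508) → (64.217,49.955) → (84.368,45.125) → (92.166,49.027).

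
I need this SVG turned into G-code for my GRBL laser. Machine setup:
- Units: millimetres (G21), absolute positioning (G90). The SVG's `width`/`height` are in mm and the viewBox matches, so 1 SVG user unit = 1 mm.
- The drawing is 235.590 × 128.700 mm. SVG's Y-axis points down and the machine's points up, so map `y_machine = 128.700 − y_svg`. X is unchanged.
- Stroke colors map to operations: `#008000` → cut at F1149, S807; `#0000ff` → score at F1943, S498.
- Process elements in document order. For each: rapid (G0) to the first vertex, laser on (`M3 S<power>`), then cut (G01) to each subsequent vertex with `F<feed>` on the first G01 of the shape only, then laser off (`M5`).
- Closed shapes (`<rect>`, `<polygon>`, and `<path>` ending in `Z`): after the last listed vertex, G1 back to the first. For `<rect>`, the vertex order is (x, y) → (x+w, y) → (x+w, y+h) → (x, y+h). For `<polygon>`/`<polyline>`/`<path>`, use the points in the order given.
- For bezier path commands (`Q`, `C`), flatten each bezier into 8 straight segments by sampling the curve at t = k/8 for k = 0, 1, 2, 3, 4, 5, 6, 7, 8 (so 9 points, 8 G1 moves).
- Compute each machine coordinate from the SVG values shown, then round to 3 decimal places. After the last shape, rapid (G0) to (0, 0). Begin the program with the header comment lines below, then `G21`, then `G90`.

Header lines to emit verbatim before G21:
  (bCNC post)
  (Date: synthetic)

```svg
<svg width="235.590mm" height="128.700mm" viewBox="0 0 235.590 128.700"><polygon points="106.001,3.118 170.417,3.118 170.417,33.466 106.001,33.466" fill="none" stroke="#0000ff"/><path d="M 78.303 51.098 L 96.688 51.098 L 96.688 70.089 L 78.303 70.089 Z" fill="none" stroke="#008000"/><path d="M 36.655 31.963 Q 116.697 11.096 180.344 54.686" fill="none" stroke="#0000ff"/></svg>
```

(bCNC post)
(Date: synthetic)
G21
G90
G0 X106.001 Y125.582
M3 S498
G01 X170.417 Y125.582 F1943
G01 X170.417 Y95.234
G01 X106.001 Y95.234
G01 X106.001 Y125.582
M5
G0 X78.303 Y77.602
M3 S807
G01 X96.688 Y77.602 F1149
G01 X96.688 Y58.611
G01 X78.303 Y58.611
G01 X78.303 Y77.602
M5
G0 X36.655 Y96.737
M3 S498
G01 X56.409 Y100.947 F1943
G01 X75.651 Y103.142
G01 X94.381 Y103.323
G01 X112.598 Y101.490
G01 X130.303 Y97.642
G01 X147.496 Y91.780
G01 X164.176 Y83.904
G01 X180.344 Y74.014
M5
G0 X0.000 Y0.000

viewBox `0 0 235.590 128.700` with mm width/height → 1 unit = 1 mm. Flip: y_m = 128.700 − y_svg.

**Shape 1** — `<polygon>` rectangle, stroke `#0000ff` → score (S498, F1943). Machine vertices: (106.001,125.582) → (170.417,125.582) → (170.417,95.234) → (106.001,95.234) → (106.001,125.582). Closed: final G1 returns to the first vertex.

**Shape 2** — `<path>` rectangle, stroke `#008000` → cut (S807, F1149). Machine vertices: (78.303,77.602) → (96.688,77.602) → (96.688,58.611) → (78.303,58.611) → (78.303,77.602). Closed: final G1 returns to the first vertex.

**Shape 3** — `<path>` quadratic bezier, stroke `#0000ff` → score (S498, F1943). Control points (SVG): P0=(36.655,31.963), P1=(116.697,11.096), P2=(180.344,54.686); sampled at t=k/8. Machine vertices: (36.655,96.737) → (56.409,100.947) → (75.651,103.142) → (94.381,103.323) → (112.598,101.490) → (130.303,97.642) → (147.496,91.780) → (164.176,83.904) → (180.344,74.014). Open path.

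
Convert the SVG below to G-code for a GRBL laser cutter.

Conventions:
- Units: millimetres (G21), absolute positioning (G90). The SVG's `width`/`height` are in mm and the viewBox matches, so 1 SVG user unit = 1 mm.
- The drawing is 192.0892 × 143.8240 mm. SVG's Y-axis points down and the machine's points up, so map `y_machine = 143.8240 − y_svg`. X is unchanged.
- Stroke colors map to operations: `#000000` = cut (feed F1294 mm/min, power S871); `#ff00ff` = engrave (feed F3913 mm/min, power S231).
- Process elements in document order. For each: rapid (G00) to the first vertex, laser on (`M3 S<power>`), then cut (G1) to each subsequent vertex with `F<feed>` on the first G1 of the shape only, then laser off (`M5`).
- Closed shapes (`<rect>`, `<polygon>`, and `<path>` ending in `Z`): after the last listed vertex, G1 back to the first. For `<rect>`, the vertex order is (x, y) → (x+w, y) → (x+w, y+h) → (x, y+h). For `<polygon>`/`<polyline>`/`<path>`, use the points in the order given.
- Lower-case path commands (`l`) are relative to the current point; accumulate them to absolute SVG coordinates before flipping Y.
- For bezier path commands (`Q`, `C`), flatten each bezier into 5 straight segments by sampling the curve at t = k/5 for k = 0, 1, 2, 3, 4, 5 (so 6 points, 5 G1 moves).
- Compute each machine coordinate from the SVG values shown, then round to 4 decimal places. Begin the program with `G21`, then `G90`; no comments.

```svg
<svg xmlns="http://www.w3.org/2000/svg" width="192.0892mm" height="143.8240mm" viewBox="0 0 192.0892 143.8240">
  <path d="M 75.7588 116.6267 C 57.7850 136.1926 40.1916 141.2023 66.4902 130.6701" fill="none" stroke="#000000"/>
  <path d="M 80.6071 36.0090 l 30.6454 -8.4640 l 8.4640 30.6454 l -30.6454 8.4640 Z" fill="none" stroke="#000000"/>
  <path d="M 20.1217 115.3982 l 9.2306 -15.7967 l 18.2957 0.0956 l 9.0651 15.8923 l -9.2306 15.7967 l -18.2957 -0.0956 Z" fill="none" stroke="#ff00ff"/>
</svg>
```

viewBox `0 0 192.0892 143.8240` with mm width/height → 1 unit = 1 mm. Flip: y_m = 143.8240 − y_svg.

**Shape 1** — `<path>` cubic bezier, stroke `#000000` → cut (S871, F1294). Control points (SVG): P0=(75.7588,116.6267), P1=(57.7850,136.1926), P2=(40.1916,141.2023), P3=(66.4902,130.6701); sampled at t=k/5. Machine vertices: (75.7588,27.1973) → (65.3683,17.2124) → (57.1576,10.7683) → (53.2153,7.9123) → (55.6300,8.6917) → (66.4902,13.1539). Open path.

**Shape 2** — `<path>` regular polygon, stroke `#000000` → cut (S871, F1294). Machine vertices: (80.6071,107.8150) → (111.2525,116.2790) → (119.7165,85.6336) → (89.0711,77.1696) → (80.6071,107.8150). Closed: final G1 returns to the first vertex.

**Shape 3** — `<path>` regular polygon, stroke `#ff00ff` → engrave (S231, F3913). Machine vertices: (20.1217,28.4258) → (29.3523,44.2225) → (47.6480,44.1269) → (56.7131,28.2346) → (47.4825,12.4379) → (29.1868,12.5335) → (20.1217,28.4258). Closed: final G1 returns to the first vertex.

G21
G90
G00 X75.7588 Y27.1973
M3 S871
G1 X65.3683 Y17.2124 F1294
G1 X57.1576 Y10.7683
G1 X53.2153 Y7.9123
G1 X55.6300 Y8.6917
G1 X66.4902 Y13.1539
M5
G00 X80.6071 Y107.8150
M3 S871
G1 X111.2525 Y116.2790 F1294
G1 X119.7165 Y85.6336
G1 X89.0711 Y77.1696
G1 X80.6071 Y107.8150
M5
G00 X20.1217 Y28.4258
M3 S231
G1 X29.3523 Y44.2225 F3913
G1 X47.6480 Y44.1269
G1 X56.7131 Y28.2346
G1 X47.4825 Y12.4379
G1 X29.1868 Y12.5335
G1 X20.1217 Y28.4258
M5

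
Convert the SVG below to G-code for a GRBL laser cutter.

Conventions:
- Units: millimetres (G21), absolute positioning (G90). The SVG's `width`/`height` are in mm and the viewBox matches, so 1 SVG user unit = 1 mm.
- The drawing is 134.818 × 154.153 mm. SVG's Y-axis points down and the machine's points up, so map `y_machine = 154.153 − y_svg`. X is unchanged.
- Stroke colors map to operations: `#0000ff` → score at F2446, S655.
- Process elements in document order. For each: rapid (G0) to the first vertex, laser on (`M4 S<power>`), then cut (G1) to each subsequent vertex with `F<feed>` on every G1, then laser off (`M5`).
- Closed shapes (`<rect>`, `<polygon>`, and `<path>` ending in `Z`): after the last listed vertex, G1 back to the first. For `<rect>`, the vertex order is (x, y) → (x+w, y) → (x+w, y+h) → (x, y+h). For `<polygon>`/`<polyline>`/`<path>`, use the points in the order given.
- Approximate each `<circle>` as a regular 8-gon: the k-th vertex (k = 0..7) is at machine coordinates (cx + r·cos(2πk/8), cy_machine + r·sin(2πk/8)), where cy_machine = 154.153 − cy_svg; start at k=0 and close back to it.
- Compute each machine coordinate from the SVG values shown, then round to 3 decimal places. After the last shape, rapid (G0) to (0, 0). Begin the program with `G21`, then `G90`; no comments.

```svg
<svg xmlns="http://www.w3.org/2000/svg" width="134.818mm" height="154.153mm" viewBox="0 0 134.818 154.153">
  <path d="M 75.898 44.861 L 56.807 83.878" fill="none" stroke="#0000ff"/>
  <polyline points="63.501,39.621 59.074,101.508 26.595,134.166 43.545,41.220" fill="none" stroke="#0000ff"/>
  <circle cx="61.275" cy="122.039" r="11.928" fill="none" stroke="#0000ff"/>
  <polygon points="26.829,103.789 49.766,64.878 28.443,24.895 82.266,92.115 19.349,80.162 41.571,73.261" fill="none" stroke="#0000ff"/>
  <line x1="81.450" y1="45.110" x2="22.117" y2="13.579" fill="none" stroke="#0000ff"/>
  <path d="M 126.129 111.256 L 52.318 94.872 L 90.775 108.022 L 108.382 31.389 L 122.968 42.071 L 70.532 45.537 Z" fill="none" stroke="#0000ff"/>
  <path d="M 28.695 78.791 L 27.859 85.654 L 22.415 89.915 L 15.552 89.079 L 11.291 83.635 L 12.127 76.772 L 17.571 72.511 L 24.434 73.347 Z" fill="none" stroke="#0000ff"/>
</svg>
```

viewBox `0 0 134.818 154.153` with mm width/height → 1 unit = 1 mm. Flip: y_m = 154.153 − y_svg.

**Shape 1** — `<path>` line segment, stroke `#0000ff` → score (S655, F2446). Machine vertices: (75.898,109.292) → (56.807,70.275). Open path.

**Shape 2** — `<polyline>` open polyline, stroke `#0000ff` → score (S655, F2446). Machine vertices: (63.501,114.532) → (59.074,52.645) → (26.595,19.987) → (43.545,112.933). Open path.

**Shape 3** — `<circle>` circle, stroke `#0000ff` → score (S655, F2446). Machine vertices: (73.203,32.114) → (69.709,40.548) → (61.275,44.042) → (52.841,40.548) → (49.347,32.114) → (52.841,23.680) → (61.275,20.186) → (69.709,23.680) → (73.203,32.114). Closed: final G1 returns to the first vertex.

**Shape 4** — `<polygon>` closed polygon, stroke `#0000ff` → score (S655, F2446). Machine vertices: (26.829,50.364) → (49.766,89.275) → (28.443,129.258) → (82.266,62.038) → (19.349,73.991) → (41.571,80.892) → (26.829,50.364). Closed: final G1 returns to the first vertex.

**Shape 5** — `<line>` line segment, stroke `#0000ff` → score (S655, F2446). Machine vertices: (81.450,109.043) → (22.117,140.574). Open path.

**Shape 6** — `<path>` closed polygon, stroke `#0000ff` → score (S655, F2446). Machine vertices: (126.129,42.897) → (52.318,59.281) → (90.775,46.131) → (108.382,122.764) → (122.968,112.082) → (70.532,108.616) → (126.129,42.897). Closed: final G1 returns to the first vertex.

**Shape 7** — `<path>` regular polygon, stroke `#0000ff` → score (S655, F2446). Machine vertices: (28.695,75.362) → (27.859,68.499) → (22.415,64.238) → (15.552,65.074) → (11.291,70.518) → (12.127,77.381) → (17.571,81.642) → (24.434,80.806) → (28.695,75.362). Closed: final G1 returns to the first vertex.

G21
G90
G0 X75.898 Y109.292
M4 S655
G1 X56.807 Y70.275 F2446
M5
G0 X63.501 Y114.532
M4 S655
G1 X59.074 Y52.645 F2446
G1 X26.595 Y19.987 F2446
G1 X43.545 Y112.933 F2446
M5
G0 X73.203 Y32.114
M4 S655
G1 X69.709 Y40.548 F2446
G1 X61.275 Y44.042 F2446
G1 X52.841 Y40.548 F2446
G1 X49.347 Y32.114 F2446
G1 X52.841 Y23.680 F2446
G1 X61.275 Y20.186 F2446
G1 X69.709 Y23.680 F2446
G1 X73.203 Y32.114 F2446
M5
G0 X26.829 Y50.364
M4 S655
G1 X49.766 Y89.275 F2446
G1 X28.443 Y129.258 F2446
G1 X82.266 Y62.038 F2446
G1 X19.349 Y73.991 F2446
G1 X41.571 Y80.892 F2446
G1 X26.829 Y50.364 F2446
M5
G0 X81.450 Y109.043
M4 S655
G1 X22.117 Y140.574 F2446
M5
G0 X126.129 Y42.897
M4 S655
G1 X52.318 Y59.281 F2446
G1 X90.775 Y46.131 F2446
G1 X108.382 Y122.764 F2446
G1 X122.968 Y112.082 F2446
G1 X70.532 Y108.616 F2446
G1 X126.129 Y42.897 F2446
M5
G0 X28.695 Y75.362
M4 S655
G1 X27.859 Y68.499 F2446
G1 X22.415 Y64.238 F2446
G1 X15.552 Y65.074 F2446
G1 X11.291 Y70.518 F2446
G1 X12.127 Y77.381 F2446
G1 X17.571 Y81.642 F2446
G1 X24.434 Y80.806 F2446
G1 X28.695 Y75.362 F2446
M5
G0 X0.000 Y0.000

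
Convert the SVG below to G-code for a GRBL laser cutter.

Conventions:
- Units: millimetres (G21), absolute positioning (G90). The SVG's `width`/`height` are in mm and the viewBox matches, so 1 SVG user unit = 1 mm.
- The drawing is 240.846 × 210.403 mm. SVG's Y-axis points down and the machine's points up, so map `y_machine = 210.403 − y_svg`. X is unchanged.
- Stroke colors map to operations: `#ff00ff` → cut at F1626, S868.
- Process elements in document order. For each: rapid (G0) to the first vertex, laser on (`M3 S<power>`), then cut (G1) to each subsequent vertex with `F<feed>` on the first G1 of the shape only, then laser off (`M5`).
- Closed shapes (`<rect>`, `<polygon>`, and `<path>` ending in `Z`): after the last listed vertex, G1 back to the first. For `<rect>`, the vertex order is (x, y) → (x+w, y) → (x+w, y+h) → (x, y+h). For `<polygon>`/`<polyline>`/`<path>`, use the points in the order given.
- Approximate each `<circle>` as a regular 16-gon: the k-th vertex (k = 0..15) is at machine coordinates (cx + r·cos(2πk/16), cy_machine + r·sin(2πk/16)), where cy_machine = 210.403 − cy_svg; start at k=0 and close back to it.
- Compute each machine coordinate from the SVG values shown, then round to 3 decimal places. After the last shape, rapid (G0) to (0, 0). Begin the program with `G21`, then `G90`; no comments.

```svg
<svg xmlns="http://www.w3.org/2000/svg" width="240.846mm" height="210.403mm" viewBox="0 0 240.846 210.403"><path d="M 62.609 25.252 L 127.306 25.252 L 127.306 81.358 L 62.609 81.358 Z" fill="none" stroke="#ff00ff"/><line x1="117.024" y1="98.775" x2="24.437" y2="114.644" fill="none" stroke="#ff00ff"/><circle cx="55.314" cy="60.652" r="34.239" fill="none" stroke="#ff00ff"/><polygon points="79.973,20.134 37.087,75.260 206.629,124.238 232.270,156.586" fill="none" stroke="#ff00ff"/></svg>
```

1 u = 1 mm; y_m = 210.403 − y.

[1] `<path>` rectangle, #ff00ff→cut S868 F1626: (62.609,185.151) → (127.306,185.151) → (127.306,129.045) → (62.609,129.045) → (62.609,185.151) (closed)

[2] `<line>` line segment, #ff00ff→cut S868 F1626: (117.024,111.628) → (24.437,95.759)

[3] `<circle>` circle, #ff00ff→cut S868 F1626: (89.553,149.751) → (86.947,162.854) → (79.525,173.962) → (68.417,181.384) → (55.314,183.990) → (42.211,181.384) → (31.103,173.962) → (23.681,162.854) → (21.075,149.751) → (23.681,136.648) → (31.103,125.540) → (42.211,118.118) → (55.314,115.512) → (68.417,118.118) → (79.525,125.540) → (86.947,136.648) → (89.553,149.751) (closed)

[4] `<polygon>` closed polygon, #ff00ff→cut S868 F1626: (79.973,190.269) → (37.087,135.143) → (206.629,86.165) → (232.270,53.817) → (79.973,190.269) (closed)

G21
G90
G0 X62.609 Y185.151
M3 S868
G1 X127.306 Y185.151 F1626
G1 X127.306 Y129.045
G1 X62.609 Y129.045
G1 X62.609 Y185.151
M5
G0 X117.024 Y111.628
M3 S868
G1 X24.437 Y95.759 F1626
M5
G0 X89.553 Y149.751
M3 S868
G1 X86.947 Y162.854 F1626
G1 X79.525 Y173.962
G1 X68.417 Y181.384
G1 X55.314 Y183.990
G1 X42.211 Y181.384
G1 X31.103 Y173.962
G1 X23.681 Y162.854
G1 X21.075 Y149.751
G1 X23.681 Y136.648
G1 X31.103 Y125.540
G1 X42.211 Y118.118
G1 X55.314 Y115.512
G1 X68.417 Y118.118
G1 X79.525 Y125.540
G1 X86.947 Y136.648
G1 X89.553 Y149.751
M5
G0 X79.973 Y190.269
M3 S868
G1 X37.087 Y135.143 F1626
G1 X206.629 Y86.165
G1 X232.270 Y53.817
G1 X79.973 Y190.269
M5
G0 X0.000 Y0.000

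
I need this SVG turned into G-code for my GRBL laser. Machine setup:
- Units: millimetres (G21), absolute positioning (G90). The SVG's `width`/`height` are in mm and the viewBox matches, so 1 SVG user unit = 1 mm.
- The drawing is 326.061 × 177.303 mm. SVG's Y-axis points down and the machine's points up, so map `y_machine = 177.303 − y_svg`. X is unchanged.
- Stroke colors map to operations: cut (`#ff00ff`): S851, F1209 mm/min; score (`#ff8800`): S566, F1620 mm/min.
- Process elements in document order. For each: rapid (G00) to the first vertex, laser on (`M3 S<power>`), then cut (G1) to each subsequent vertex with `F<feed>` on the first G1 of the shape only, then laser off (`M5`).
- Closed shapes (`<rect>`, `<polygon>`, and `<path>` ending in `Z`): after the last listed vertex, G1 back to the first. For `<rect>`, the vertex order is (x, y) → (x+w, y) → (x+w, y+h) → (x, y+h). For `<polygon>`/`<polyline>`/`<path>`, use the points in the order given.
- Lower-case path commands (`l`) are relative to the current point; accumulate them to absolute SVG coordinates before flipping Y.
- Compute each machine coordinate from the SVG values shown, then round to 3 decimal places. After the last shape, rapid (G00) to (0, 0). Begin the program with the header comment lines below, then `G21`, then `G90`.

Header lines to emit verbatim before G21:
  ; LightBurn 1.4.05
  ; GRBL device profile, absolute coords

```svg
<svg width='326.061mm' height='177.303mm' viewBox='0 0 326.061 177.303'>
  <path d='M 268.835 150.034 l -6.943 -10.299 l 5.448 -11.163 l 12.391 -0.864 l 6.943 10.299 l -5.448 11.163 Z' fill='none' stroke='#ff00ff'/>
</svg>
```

1 u = 1 mm; y_m = 177.303 − y.

[1] `<path>` regular polygon, #ff00ff→cut S851 F1209: (268.835,27.269) → (261.892,37.568) → (267.340,48.731) → (279.731,49.595) → (286.674,39.296) → (281.226,28.133) → (268.835,27.269) (closed)

; LightBurn 1.4.05
; GRBL device profile, absolute coords
G21
G90
G00 X268.835 Y27.269
M3 S851
G1 X261.892 Y37.568 F1209
G1 X267.340 Y48.731
G1 X279.731 Y49.595
G1 X286.674 Y39.296
G1 X281.226 Y28.133
G1 X268.835 Y27.269
M5
G00 X0.000 Y0.000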